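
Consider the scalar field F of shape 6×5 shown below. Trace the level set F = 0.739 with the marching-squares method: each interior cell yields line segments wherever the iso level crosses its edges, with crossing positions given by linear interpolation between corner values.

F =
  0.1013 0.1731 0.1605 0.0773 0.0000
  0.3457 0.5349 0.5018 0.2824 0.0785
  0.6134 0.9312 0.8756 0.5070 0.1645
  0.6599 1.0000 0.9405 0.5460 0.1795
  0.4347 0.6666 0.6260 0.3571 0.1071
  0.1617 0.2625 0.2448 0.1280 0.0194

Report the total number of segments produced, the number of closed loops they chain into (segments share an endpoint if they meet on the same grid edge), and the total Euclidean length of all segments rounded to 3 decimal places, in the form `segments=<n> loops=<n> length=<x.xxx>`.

cell (1,0): code 0100 → (1.515,1.000)–(2.000,0.395)
cell (1,1): code 1100 → (1.635,2.000)–(1.515,1.000)
cell (1,2): code 1000 → (2.000,2.371)–(1.635,2.000)
cell (2,0): code 0110 → (2.000,0.395)–(3.000,0.233)
cell (2,2): code 1001 → (3.000,2.511)–(2.000,2.371)
cell (3,0): code 0010 → (3.000,0.233)–(3.783,1.000)
cell (3,1): code 0011 → (3.783,1.000)–(3.641,2.000)
cell (3,2): code 0001 → (3.641,2.000)–(3.000,2.511)
total: 8 segments, chained into 1 closed loop(s), length Σ = 7.251415

segments=8 loops=1 length=7.251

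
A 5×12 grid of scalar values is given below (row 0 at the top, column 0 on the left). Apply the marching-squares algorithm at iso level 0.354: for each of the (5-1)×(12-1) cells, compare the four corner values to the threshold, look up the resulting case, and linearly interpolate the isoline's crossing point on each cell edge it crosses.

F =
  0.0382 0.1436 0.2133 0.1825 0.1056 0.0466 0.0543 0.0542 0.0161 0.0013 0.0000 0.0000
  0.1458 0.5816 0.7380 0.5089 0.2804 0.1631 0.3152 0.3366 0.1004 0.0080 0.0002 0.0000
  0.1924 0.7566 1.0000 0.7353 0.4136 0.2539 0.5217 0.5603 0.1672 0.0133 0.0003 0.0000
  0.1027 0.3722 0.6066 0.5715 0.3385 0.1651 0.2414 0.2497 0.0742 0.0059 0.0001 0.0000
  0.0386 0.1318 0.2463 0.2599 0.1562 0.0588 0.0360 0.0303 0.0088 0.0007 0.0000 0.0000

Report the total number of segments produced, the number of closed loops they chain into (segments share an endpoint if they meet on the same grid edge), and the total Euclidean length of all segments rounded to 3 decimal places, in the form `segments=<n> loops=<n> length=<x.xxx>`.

cell (0,0): code 0100 → (0.480,1.000)–(1.000,0.478)
cell (0,1): code 1100 → (0.268,2.000)–(0.480,1.000)
cell (0,2): code 1100 → (0.525,3.000)–(0.268,2.000)
cell (0,3): code 1000 → (1.000,3.678)–(0.525,3.000)
cell (1,0): code 0110 → (1.000,0.478)–(2.000,0.286)
cell (1,3): code 1101 → (1.553,4.000)–(1.000,3.678)
cell (1,4): code 1000 → (2.000,4.373)–(1.553,4.000)
cell (1,5): code 0100 → (1.188,6.000)–(2.000,5.374)
cell (1,6): code 1100 → (1.078,7.000)–(1.188,6.000)
cell (1,7): code 1000 → (2.000,7.525)–(1.078,7.000)
cell (2,0): code 0110 → (2.000,0.286)–(3.000,0.932)
cell (2,3): code 1011 → (3.000,3.933)–(2.794,4.000)
cell (2,4): code 0001 → (2.794,4.000)–(2.000,4.373)
cell (2,5): code 0010 → (2.000,5.374)–(2.598,6.000)
cell (2,6): code 0011 → (2.598,6.000)–(2.664,7.000)
cell (2,7): code 0001 → (2.664,7.000)–(2.000,7.525)
cell (3,0): code 0010 → (3.000,0.932)–(3.076,1.000)
cell (3,1): code 0011 → (3.076,1.000)–(3.701,2.000)
cell (3,2): code 0011 → (3.701,2.000)–(3.698,3.000)
cell (3,3): code 0001 → (3.698,3.000)–(3.000,3.933)
total: 20 segments, chained into 2 closed loop(s), length Σ = 17.397687

segments=20 loops=2 length=17.398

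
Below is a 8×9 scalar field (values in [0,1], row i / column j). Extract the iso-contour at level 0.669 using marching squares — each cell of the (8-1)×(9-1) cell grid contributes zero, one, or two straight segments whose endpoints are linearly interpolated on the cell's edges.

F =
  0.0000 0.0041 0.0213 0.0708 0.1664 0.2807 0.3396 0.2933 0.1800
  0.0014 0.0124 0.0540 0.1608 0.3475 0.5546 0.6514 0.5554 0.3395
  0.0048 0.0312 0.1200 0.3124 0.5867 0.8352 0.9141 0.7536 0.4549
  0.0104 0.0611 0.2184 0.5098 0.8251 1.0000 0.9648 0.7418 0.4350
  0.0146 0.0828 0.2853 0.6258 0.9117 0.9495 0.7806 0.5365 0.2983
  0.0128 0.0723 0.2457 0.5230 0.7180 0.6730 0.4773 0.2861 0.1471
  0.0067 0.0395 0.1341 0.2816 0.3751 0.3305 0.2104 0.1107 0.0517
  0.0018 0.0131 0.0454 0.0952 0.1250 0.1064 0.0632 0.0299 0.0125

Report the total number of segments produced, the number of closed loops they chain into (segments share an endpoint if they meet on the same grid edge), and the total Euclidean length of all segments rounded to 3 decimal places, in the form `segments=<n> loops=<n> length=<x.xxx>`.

cell (1,4): code 0100 → (1.408,5.000)–(2.000,4.331)
cell (1,5): code 1100 → (1.067,6.000)–(1.408,5.000)
cell (1,6): code 1100 → (1.573,7.000)–(1.067,6.000)
cell (1,7): code 1000 → (2.000,7.283)–(1.573,7.000)
cell (2,3): code 0100 → (2.345,4.000)–(3.000,3.505)
cell (2,4): code 1110 → (2.000,4.331)–(2.345,4.000)
cell (2,7): code 1001 → (3.000,7.237)–(2.000,7.283)
cell (3,3): code 0110 → (3.000,3.505)–(4.000,3.151)
cell (3,6): code 1011 → (4.000,6.457)–(3.355,7.000)
cell (3,7): code 0001 → (3.355,7.000)–(3.000,7.237)
cell (4,3): code 0110 → (4.000,3.151)–(5.000,3.749)
cell (4,5): code 1011 → (5.000,5.020)–(4.368,6.000)
cell (4,6): code 0001 → (4.368,6.000)–(4.000,6.457)
cell (5,3): code 0010 → (5.000,3.749)–(5.143,4.000)
cell (5,4): code 0011 → (5.143,4.000)–(5.012,5.000)
cell (5,5): code 0001 → (5.012,5.000)–(5.000,5.020)
total: 16 segments, chained into 1 closed loop(s), length Σ = 12.452746

segments=16 loops=1 length=12.453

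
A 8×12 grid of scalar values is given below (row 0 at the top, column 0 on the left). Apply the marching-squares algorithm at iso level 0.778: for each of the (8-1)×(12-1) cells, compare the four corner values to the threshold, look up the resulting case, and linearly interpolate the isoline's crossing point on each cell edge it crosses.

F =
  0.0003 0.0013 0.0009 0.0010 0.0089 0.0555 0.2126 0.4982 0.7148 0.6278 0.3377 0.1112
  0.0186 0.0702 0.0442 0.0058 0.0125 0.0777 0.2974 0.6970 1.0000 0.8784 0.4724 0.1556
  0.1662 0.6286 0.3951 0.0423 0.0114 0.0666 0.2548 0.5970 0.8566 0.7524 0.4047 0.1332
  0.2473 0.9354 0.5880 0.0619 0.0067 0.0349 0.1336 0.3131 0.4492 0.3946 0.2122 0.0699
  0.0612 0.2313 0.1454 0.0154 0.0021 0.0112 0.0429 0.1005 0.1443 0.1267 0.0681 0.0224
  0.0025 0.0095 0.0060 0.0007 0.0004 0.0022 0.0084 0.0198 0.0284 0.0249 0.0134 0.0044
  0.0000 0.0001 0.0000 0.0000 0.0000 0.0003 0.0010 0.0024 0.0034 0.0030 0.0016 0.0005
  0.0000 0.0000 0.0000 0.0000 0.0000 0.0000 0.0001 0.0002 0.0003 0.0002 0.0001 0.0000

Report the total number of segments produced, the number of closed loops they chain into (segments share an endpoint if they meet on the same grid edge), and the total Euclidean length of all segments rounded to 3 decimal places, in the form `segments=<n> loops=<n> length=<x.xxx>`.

segments=12 loops=2 length=8.059

cell (0,7): code 0100 → (0.222,8.000)–(1.000,7.267)
cell (0,8): code 1100 → (0.599,9.000)–(0.222,8.000)
cell (0,9): code 1000 → (1.000,9.247)–(0.599,9.000)
cell (1,7): code 0110 → (1.000,7.267)–(2.000,7.697)
cell (1,8): code 1011 → (2.000,8.754)–(1.797,9.000)
cell (1,9): code 0001 → (1.797,9.000)–(1.000,9.247)
cell (2,0): code 0100 → (2.487,1.000)–(3.000,0.771)
cell (2,1): code 1000 → (3.000,1.453)–(2.487,1.000)
cell (2,7): code 0010 → (2.000,7.697)–(2.193,8.000)
cell (2,8): code 0001 → (2.193,8.000)–(2.000,8.754)
cell (3,0): code 0010 → (3.000,0.771)–(3.224,1.000)
cell (3,1): code 0001 → (3.224,1.000)–(3.000,1.453)
total: 12 segments, chained into 2 closed loop(s), length Σ = 8.059256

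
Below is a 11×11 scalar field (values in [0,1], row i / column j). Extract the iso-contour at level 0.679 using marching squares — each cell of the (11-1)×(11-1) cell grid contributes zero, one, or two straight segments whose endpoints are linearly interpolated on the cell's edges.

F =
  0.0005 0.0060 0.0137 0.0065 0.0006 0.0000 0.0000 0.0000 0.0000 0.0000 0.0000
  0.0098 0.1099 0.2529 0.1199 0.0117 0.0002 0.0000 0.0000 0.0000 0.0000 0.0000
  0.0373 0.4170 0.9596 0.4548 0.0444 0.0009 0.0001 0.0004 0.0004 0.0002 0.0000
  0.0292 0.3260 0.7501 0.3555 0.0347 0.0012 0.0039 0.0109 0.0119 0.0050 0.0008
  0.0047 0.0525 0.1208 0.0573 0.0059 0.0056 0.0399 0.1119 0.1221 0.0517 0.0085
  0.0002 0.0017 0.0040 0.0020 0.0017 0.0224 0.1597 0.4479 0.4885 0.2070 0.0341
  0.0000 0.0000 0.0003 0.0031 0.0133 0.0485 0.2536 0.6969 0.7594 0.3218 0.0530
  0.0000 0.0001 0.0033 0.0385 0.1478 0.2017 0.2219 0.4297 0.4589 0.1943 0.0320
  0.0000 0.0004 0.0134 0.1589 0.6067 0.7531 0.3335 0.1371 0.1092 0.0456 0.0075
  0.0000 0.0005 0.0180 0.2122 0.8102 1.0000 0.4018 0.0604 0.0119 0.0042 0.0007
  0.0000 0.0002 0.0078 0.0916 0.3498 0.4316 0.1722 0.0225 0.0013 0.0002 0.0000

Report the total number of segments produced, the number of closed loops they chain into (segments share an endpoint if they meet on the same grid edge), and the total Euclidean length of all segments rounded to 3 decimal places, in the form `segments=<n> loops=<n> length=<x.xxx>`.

cell (1,1): code 0100 → (1.603,2.000)–(2.000,1.483)
cell (1,2): code 1000 → (2.000,2.556)–(1.603,2.000)
cell (2,1): code 0110 → (2.000,1.483)–(3.000,1.832)
cell (2,2): code 1001 → (3.000,2.180)–(2.000,2.556)
cell (3,1): code 0010 → (3.000,1.832)–(3.113,2.000)
cell (3,2): code 0001 → (3.113,2.000)–(3.000,2.180)
cell (5,6): code 0100 → (5.928,7.000)–(6.000,6.960)
cell (5,7): code 1100 → (5.703,8.000)–(5.928,7.000)
cell (5,8): code 1000 → (6.000,8.184)–(5.703,8.000)
cell (6,6): code 0010 → (6.000,6.960)–(6.067,7.000)
cell (6,7): code 0011 → (6.067,7.000)–(6.268,8.000)
cell (6,8): code 0001 → (6.268,8.000)–(6.000,8.184)
cell (7,4): code 0100 → (7.866,5.000)–(8.000,4.494)
cell (7,5): code 1000 → (8.000,5.177)–(7.866,5.000)
cell (8,3): code 0100 → (8.355,4.000)–(9.000,3.781)
cell (8,4): code 1110 → (8.000,4.494)–(8.355,4.000)
cell (8,5): code 1001 → (9.000,5.537)–(8.000,5.177)
cell (9,3): code 0010 → (9.000,3.781)–(9.285,4.000)
cell (9,4): code 0011 → (9.285,4.000)–(9.565,5.000)
cell (9,5): code 0001 → (9.565,5.000)–(9.000,5.537)
total: 20 segments, chained into 3 closed loop(s), length Σ = 12.031571

segments=20 loops=3 length=12.032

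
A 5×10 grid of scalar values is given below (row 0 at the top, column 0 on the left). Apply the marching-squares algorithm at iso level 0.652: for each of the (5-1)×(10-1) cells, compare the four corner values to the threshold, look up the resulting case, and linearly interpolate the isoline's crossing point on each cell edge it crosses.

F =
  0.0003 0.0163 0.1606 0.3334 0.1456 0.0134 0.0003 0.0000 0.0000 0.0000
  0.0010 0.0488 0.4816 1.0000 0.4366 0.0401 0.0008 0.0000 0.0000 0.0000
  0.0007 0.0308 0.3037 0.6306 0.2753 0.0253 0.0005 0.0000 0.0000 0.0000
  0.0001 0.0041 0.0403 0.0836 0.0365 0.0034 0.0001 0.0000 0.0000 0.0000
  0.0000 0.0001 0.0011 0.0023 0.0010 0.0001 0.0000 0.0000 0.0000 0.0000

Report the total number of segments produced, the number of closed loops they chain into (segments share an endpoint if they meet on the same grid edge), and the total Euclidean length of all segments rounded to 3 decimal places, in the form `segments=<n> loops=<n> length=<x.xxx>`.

segments=4 loops=1 length=3.942

cell (0,2): code 0100 → (0.478,3.000)–(1.000,2.329)
cell (0,3): code 1000 → (1.000,3.618)–(0.478,3.000)
cell (1,2): code 0010 → (1.000,2.329)–(1.942,3.000)
cell (1,3): code 0001 → (1.942,3.000)–(1.000,3.618)
total: 4 segments, chained into 1 closed loop(s), length Σ = 3.942425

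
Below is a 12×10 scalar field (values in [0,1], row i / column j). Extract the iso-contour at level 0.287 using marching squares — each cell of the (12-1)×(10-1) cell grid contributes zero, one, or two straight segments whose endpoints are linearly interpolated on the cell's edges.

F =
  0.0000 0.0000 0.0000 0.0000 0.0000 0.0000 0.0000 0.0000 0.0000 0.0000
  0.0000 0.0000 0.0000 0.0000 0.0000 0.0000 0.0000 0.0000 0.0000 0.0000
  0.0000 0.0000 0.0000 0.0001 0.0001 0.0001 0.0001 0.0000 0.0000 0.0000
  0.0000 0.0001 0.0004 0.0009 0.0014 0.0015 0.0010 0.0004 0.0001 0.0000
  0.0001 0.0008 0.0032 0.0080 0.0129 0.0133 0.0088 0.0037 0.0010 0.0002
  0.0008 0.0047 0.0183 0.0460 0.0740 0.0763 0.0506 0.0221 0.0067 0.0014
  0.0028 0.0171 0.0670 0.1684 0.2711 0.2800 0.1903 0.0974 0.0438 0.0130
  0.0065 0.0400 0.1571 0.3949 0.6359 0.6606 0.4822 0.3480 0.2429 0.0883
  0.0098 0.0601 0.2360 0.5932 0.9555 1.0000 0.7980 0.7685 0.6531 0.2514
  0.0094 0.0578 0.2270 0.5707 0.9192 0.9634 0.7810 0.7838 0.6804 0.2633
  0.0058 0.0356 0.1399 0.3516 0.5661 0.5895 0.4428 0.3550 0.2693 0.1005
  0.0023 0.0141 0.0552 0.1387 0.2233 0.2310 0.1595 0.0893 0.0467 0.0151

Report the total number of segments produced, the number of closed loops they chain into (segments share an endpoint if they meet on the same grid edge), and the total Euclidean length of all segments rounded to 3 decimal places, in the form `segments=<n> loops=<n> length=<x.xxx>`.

cell (6,2): code 0100 → (6.524,3.000)–(7.000,2.546)
cell (6,3): code 1100 → (6.044,4.000)–(6.524,3.000)
cell (6,4): code 1100 → (6.018,5.000)–(6.044,4.000)
cell (6,5): code 1100 → (6.331,6.000)–(6.018,5.000)
cell (6,6): code 1100 → (6.757,7.000)–(6.331,6.000)
cell (6,7): code 1000 → (7.000,7.580)–(6.757,7.000)
cell (7,2): code 0110 → (7.000,2.546)–(8.000,2.143)
cell (7,7): code 1101 → (7.108,8.000)–(7.000,7.580)
cell (7,8): code 1000 → (8.000,8.911)–(7.108,8.000)
cell (8,2): code 0110 → (8.000,2.143)–(9.000,2.175)
cell (8,8): code 1001 → (9.000,8.943)–(8.000,8.911)
cell (9,2): code 0110 → (9.000,2.175)–(10.000,2.695)
cell (9,7): code 1011 → (10.000,7.793)–(9.957,8.000)
cell (9,8): code 0001 → (9.957,8.000)–(9.000,8.943)
cell (10,2): code 0010 → (10.000,2.695)–(10.303,3.000)
cell (10,3): code 0011 → (10.303,3.000)–(10.814,4.000)
cell (10,4): code 0011 → (10.814,4.000)–(10.844,5.000)
cell (10,5): code 0011 → (10.844,5.000)–(10.550,6.000)
cell (10,6): code 0011 → (10.550,6.000)–(10.256,7.000)
cell (10,7): code 0001 → (10.256,7.000)–(10.000,7.793)
total: 20 segments, chained into 1 closed loop(s), length Σ = 18.473245

segments=20 loops=1 length=18.473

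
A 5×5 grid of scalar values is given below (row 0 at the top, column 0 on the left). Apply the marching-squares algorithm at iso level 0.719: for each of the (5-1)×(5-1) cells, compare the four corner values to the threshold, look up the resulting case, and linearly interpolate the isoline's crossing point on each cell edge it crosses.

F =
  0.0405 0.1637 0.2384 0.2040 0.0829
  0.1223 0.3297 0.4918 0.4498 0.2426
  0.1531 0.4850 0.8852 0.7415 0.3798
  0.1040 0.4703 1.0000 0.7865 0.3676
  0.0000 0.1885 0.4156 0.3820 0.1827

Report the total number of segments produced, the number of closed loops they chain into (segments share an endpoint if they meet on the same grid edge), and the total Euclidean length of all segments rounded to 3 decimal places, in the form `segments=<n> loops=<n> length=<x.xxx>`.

cell (1,1): code 0100 → (1.578,2.000)–(2.000,1.585)
cell (1,2): code 1100 → (1.923,3.000)–(1.578,2.000)
cell (1,3): code 1000 → (2.000,3.062)–(1.923,3.000)
cell (2,1): code 0110 → (2.000,1.585)–(3.000,1.470)
cell (2,3): code 1001 → (3.000,3.161)–(2.000,3.062)
cell (3,1): code 0010 → (3.000,1.470)–(3.481,2.000)
cell (3,2): code 0011 → (3.481,2.000)–(3.167,3.000)
cell (3,3): code 0001 → (3.167,3.000)–(3.000,3.161)
total: 8 segments, chained into 1 closed loop(s), length Σ = 5.757023

segments=8 loops=1 length=5.757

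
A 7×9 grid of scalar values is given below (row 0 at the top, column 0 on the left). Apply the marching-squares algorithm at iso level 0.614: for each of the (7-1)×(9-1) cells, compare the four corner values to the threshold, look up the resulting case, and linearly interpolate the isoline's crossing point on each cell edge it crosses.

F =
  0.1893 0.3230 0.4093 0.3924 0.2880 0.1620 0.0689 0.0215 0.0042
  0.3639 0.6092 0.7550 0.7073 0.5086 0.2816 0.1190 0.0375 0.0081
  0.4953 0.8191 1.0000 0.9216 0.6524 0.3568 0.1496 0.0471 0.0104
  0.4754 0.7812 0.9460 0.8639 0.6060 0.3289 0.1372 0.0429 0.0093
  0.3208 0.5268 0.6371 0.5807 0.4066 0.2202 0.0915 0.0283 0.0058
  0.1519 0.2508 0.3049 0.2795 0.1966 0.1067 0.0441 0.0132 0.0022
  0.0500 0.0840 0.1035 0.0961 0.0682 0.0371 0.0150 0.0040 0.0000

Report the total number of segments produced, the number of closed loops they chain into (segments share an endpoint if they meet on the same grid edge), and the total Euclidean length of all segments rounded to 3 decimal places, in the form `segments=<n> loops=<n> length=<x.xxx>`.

cell (0,1): code 0100 → (0.592,2.000)–(1.000,1.033)
cell (0,2): code 1100 → (0.704,3.000)–(0.592,2.000)
cell (0,3): code 1000 → (1.000,3.470)–(0.704,3.000)
cell (1,0): code 0100 → (1.023,1.000)–(2.000,0.367)
cell (1,1): code 1110 → (1.000,1.033)–(1.023,1.000)
cell (1,3): code 1101 → (1.733,4.000)–(1.000,3.470)
cell (1,4): code 1000 → (2.000,4.130)–(1.733,4.000)
cell (2,0): code 0110 → (2.000,0.367)–(3.000,0.453)
cell (2,3): code 1011 → (3.000,3.969)–(2.828,4.000)
cell (2,4): code 0001 → (2.828,4.000)–(2.000,4.130)
cell (3,0): code 0010 → (3.000,0.453)–(3.657,1.000)
cell (3,1): code 0111 → (3.657,1.000)–(4.000,1.791)
cell (3,2): code 1011 → (4.000,2.410)–(3.882,3.000)
cell (3,3): code 0001 → (3.882,3.000)–(3.000,3.969)
cell (4,1): code 0010 → (4.000,1.791)–(4.070,2.000)
cell (4,2): code 0001 → (4.070,2.000)–(4.000,2.410)
total: 16 segments, chained into 1 closed loop(s), length Σ = 11.299229

segments=16 loops=1 length=11.299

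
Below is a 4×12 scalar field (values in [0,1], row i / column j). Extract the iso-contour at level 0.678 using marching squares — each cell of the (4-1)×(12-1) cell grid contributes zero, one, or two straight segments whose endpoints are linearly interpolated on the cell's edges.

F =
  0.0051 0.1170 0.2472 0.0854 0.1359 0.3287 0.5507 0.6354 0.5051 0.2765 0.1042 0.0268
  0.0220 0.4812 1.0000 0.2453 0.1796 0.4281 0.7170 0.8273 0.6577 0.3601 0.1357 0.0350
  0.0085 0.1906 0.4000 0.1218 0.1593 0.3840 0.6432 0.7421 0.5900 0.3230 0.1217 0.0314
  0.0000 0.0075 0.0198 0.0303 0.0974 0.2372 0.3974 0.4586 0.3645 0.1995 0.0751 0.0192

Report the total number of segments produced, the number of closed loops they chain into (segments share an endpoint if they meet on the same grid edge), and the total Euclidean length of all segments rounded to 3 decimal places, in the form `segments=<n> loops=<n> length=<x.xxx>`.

cell (0,1): code 0100 → (0.572,2.000)–(1.000,1.379)
cell (0,2): code 1000 → (1.000,2.427)–(0.572,2.000)
cell (0,5): code 0100 → (0.765,6.000)–(1.000,5.865)
cell (0,6): code 1100 → (0.222,7.000)–(0.765,6.000)
cell (0,7): code 1000 → (1.000,7.880)–(0.222,7.000)
cell (1,1): code 0010 → (1.000,1.379)–(1.537,2.000)
cell (1,2): code 0001 → (1.537,2.000)–(1.000,2.427)
cell (1,5): code 0010 → (1.000,5.865)–(1.528,6.000)
cell (1,6): code 0111 → (1.528,6.000)–(2.000,6.352)
cell (1,7): code 1001 → (2.000,7.421)–(1.000,7.880)
cell (2,6): code 0010 → (2.000,6.352)–(2.226,7.000)
cell (2,7): code 0001 → (2.226,7.000)–(2.000,7.421)
total: 12 segments, chained into 2 closed loop(s), length Σ = 8.846350

segments=12 loops=2 length=8.846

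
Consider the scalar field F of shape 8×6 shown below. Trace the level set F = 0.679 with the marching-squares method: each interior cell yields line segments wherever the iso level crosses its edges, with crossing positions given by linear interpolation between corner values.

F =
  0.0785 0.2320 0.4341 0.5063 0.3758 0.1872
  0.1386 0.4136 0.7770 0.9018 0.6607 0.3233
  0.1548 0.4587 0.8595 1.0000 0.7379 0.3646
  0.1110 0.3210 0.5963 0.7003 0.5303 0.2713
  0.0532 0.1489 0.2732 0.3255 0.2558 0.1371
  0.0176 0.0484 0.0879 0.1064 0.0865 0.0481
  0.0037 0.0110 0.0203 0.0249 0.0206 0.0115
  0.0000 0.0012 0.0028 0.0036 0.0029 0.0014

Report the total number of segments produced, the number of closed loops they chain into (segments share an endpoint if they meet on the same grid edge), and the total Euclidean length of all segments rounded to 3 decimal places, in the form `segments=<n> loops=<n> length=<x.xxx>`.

segments=12 loops=1 length=8.038

cell (0,1): code 0100 → (0.714,2.000)–(1.000,1.730)
cell (0,2): code 1100 → (0.437,3.000)–(0.714,2.000)
cell (0,3): code 1000 → (1.000,3.924)–(0.437,3.000)
cell (1,1): code 0110 → (1.000,1.730)–(2.000,1.550)
cell (1,3): code 1101 → (1.237,4.000)–(1.000,3.924)
cell (1,4): code 1000 → (2.000,4.158)–(1.237,4.000)
cell (2,1): code 0010 → (2.000,1.550)–(2.686,2.000)
cell (2,2): code 0111 → (2.686,2.000)–(3.000,2.795)
cell (2,3): code 1011 → (3.000,3.125)–(2.284,4.000)
cell (2,4): code 0001 → (2.284,4.000)–(2.000,4.158)
cell (3,2): code 0010 → (3.000,2.795)–(3.057,3.000)
cell (3,3): code 0001 → (3.057,3.000)–(3.000,3.125)
total: 12 segments, chained into 1 closed loop(s), length Σ = 8.037991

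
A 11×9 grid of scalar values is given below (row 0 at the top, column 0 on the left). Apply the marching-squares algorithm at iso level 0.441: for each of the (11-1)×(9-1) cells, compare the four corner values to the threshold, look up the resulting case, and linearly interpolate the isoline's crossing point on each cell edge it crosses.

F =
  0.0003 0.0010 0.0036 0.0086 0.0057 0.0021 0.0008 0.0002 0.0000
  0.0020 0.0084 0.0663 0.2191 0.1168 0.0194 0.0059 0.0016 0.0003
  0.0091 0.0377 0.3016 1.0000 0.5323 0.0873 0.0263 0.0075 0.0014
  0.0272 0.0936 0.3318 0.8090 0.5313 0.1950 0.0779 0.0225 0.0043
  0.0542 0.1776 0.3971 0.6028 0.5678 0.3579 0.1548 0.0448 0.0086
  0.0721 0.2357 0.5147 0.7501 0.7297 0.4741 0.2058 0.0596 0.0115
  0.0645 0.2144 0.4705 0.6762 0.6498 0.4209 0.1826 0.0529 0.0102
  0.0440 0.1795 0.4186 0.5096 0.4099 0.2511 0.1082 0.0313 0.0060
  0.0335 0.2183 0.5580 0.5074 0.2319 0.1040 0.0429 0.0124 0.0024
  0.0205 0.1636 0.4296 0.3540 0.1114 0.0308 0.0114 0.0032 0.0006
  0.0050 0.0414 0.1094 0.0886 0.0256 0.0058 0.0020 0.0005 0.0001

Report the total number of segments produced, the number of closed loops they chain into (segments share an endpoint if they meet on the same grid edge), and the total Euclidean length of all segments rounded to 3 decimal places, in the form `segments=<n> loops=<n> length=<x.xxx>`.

segments=24 loops=1 length=18.369

cell (1,2): code 0100 → (1.284,3.000)–(2.000,2.200)
cell (1,3): code 1100 → (1.780,4.000)–(1.284,3.000)
cell (1,4): code 1000 → (2.000,4.205)–(1.780,4.000)
cell (2,2): code 0110 → (2.000,2.200)–(3.000,2.229)
cell (2,4): code 1001 → (3.000,4.269)–(2.000,4.205)
cell (3,2): code 0110 → (3.000,2.229)–(4.000,2.213)
cell (3,4): code 1001 → (4.000,4.604)–(3.000,4.269)
cell (4,1): code 0100 → (4.373,2.000)–(5.000,1.736)
cell (4,2): code 1110 → (4.000,2.213)–(4.373,2.000)
cell (4,4): code 1101 → (4.715,5.000)–(4.000,4.604)
cell (4,5): code 1000 → (5.000,5.123)–(4.715,5.000)
cell (5,1): code 0110 → (5.000,1.736)–(6.000,1.885)
cell (5,4): code 1011 → (6.000,4.912)–(5.622,5.000)
cell (5,5): code 0001 → (5.622,5.000)–(5.000,5.123)
cell (6,1): code 0010 → (6.000,1.885)–(6.568,2.000)
cell (6,2): code 0111 → (6.568,2.000)–(7.000,2.246)
cell (6,3): code 1011 → (7.000,3.688)–(6.870,4.000)
cell (6,4): code 0001 → (6.870,4.000)–(6.000,4.912)
cell (7,1): code 0100 → (7.161,2.000)–(8.000,1.656)
cell (7,2): code 1110 → (7.000,2.246)–(7.161,2.000)
cell (7,3): code 1001 → (8.000,3.241)–(7.000,3.688)
cell (8,1): code 0010 → (8.000,1.656)–(8.911,2.000)
cell (8,2): code 0011 → (8.911,2.000)–(8.433,3.000)
cell (8,3): code 0001 → (8.433,3.000)–(8.000,3.241)
total: 24 segments, chained into 1 closed loop(s), length Σ = 18.369329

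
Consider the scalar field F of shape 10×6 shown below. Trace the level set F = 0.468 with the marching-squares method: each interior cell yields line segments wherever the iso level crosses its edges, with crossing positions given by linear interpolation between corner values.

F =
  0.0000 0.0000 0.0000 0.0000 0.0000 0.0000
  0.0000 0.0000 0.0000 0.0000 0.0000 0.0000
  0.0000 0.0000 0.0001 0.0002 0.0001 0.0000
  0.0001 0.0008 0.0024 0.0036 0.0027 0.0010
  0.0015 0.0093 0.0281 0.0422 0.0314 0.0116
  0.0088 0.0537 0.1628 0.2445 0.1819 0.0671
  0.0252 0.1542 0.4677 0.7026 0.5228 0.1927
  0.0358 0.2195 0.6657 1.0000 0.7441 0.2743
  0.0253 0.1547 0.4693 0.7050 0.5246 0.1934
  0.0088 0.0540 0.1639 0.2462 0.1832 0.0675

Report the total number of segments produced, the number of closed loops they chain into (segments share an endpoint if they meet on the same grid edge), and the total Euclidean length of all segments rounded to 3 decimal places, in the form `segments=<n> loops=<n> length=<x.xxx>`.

segments=12 loops=1 length=9.196

cell (5,2): code 0100 → (5.488,3.000)–(6.000,2.001)
cell (5,3): code 1100 → (5.839,4.000)–(5.488,3.000)
cell (5,4): code 1000 → (6.000,4.166)–(5.839,4.000)
cell (6,1): code 0100 → (6.002,2.000)–(7.000,1.557)
cell (6,2): code 1110 → (6.000,2.001)–(6.002,2.000)
cell (6,4): code 1001 → (7.000,4.588)–(6.000,4.166)
cell (7,1): code 0110 → (7.000,1.557)–(8.000,1.996)
cell (7,4): code 1001 → (8.000,4.171)–(7.000,4.588)
cell (8,1): code 0010 → (8.000,1.996)–(8.004,2.000)
cell (8,2): code 0011 → (8.004,2.000)–(8.517,3.000)
cell (8,3): code 0011 → (8.517,3.000)–(8.166,4.000)
cell (8,4): code 0001 → (8.166,4.000)–(8.000,4.171)
total: 12 segments, chained into 1 closed loop(s), length Σ = 9.195858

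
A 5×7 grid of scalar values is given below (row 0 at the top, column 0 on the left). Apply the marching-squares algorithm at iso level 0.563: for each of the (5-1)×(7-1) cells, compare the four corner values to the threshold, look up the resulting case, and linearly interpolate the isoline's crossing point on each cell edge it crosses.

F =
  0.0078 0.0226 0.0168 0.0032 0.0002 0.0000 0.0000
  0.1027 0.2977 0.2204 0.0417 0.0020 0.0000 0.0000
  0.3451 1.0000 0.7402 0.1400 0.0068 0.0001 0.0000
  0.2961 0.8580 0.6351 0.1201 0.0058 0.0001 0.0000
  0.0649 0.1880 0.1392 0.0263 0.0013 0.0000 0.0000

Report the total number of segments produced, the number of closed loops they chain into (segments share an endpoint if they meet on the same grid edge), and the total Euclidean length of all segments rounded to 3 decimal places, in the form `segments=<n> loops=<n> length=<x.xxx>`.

cell (1,0): code 0100 → (1.378,1.000)–(2.000,0.333)
cell (1,1): code 1100 → (1.659,2.000)–(1.378,1.000)
cell (1,2): code 1000 → (2.000,2.295)–(1.659,2.000)
cell (2,0): code 0110 → (2.000,0.333)–(3.000,0.475)
cell (2,2): code 1001 → (3.000,2.140)–(2.000,2.295)
cell (3,0): code 0010 → (3.000,0.475)–(3.440,1.000)
cell (3,1): code 0011 → (3.440,1.000)–(3.145,2.000)
cell (3,2): code 0001 → (3.145,2.000)–(3.000,2.140)
total: 8 segments, chained into 1 closed loop(s), length Σ = 6.353839

segments=8 loops=1 length=6.354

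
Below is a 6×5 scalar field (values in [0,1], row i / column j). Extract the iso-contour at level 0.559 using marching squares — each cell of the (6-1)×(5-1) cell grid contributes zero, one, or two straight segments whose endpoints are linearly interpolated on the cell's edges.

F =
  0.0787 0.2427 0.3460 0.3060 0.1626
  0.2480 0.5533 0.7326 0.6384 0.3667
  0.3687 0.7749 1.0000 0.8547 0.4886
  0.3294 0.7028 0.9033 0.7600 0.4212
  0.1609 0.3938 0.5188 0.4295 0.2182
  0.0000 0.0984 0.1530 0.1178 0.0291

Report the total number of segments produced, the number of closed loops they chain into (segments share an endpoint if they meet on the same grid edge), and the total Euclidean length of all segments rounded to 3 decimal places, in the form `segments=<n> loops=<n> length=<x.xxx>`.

cell (0,1): code 0100 → (0.551,2.000)–(1.000,1.032)
cell (0,2): code 1100 → (0.761,3.000)–(0.551,2.000)
cell (0,3): code 1000 → (1.000,3.292)–(0.761,3.000)
cell (1,0): code 0100 → (1.026,1.000)–(2.000,0.468)
cell (1,1): code 1110 → (1.000,1.032)–(1.026,1.000)
cell (1,3): code 1001 → (2.000,3.808)–(1.000,3.292)
cell (2,0): code 0110 → (2.000,0.468)–(3.000,0.615)
cell (2,3): code 1001 → (3.000,3.593)–(2.000,3.808)
cell (3,0): code 0010 → (3.000,0.615)–(3.465,1.000)
cell (3,1): code 0011 → (3.465,1.000)–(3.895,2.000)
cell (3,2): code 0011 → (3.895,2.000)–(3.608,3.000)
cell (3,3): code 0001 → (3.608,3.000)–(3.000,3.593)
total: 12 segments, chained into 1 closed loop(s), length Σ = 10.358383

segments=12 loops=1 length=10.358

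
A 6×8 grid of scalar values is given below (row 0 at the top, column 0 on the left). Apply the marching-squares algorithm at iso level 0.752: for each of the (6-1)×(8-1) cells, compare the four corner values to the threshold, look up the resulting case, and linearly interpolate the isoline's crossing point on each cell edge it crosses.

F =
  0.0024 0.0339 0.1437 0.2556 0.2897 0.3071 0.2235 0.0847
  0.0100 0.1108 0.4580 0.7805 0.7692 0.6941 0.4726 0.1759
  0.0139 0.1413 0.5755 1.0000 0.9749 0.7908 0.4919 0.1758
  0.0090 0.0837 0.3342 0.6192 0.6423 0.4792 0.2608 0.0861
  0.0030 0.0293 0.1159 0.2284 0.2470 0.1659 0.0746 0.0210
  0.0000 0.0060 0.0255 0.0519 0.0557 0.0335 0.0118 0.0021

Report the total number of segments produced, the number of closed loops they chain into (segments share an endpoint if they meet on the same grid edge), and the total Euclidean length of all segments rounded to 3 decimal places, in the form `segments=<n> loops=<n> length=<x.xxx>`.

cell (0,2): code 0100 → (0.946,3.000)–(1.000,2.912)
cell (0,3): code 1100 → (0.964,4.000)–(0.946,3.000)
cell (0,4): code 1000 → (1.000,4.229)–(0.964,4.000)
cell (1,2): code 0110 → (1.000,2.912)–(2.000,2.416)
cell (1,4): code 1101 → (1.599,5.000)–(1.000,4.229)
cell (1,5): code 1000 → (2.000,5.130)–(1.599,5.000)
cell (2,2): code 0010 → (2.000,2.416)–(2.651,3.000)
cell (2,3): code 0011 → (2.651,3.000)–(2.670,4.000)
cell (2,4): code 0011 → (2.670,4.000)–(2.125,5.000)
cell (2,5): code 0001 → (2.125,5.000)–(2.000,5.130)
total: 10 segments, chained into 1 closed loop(s), length Σ = 7.043917

segments=10 loops=1 length=7.044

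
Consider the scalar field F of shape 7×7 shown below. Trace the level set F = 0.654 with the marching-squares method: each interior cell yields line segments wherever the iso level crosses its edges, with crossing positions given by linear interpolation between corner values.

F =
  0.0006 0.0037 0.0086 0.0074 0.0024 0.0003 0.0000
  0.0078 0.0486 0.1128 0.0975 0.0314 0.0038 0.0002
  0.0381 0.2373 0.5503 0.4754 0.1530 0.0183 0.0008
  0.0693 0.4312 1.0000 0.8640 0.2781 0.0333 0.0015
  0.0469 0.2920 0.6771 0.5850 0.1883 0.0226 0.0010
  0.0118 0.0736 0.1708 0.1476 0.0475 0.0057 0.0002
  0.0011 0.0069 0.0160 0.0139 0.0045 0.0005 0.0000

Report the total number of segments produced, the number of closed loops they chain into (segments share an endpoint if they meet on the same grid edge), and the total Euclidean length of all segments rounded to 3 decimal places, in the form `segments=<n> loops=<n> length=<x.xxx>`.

segments=8 loops=1 length=5.749

cell (2,1): code 0100 → (2.231,2.000)–(3.000,1.392)
cell (2,2): code 1100 → (2.460,3.000)–(2.231,2.000)
cell (2,3): code 1000 → (3.000,3.358)–(2.460,3.000)
cell (3,1): code 0110 → (3.000,1.392)–(4.000,1.940)
cell (3,2): code 1011 → (4.000,2.251)–(3.753,3.000)
cell (3,3): code 0001 → (3.753,3.000)–(3.000,3.358)
cell (4,1): code 0010 → (4.000,1.940)–(4.046,2.000)
cell (4,2): code 0001 → (4.046,2.000)–(4.000,2.251)
total: 8 segments, chained into 1 closed loop(s), length Σ = 5.748540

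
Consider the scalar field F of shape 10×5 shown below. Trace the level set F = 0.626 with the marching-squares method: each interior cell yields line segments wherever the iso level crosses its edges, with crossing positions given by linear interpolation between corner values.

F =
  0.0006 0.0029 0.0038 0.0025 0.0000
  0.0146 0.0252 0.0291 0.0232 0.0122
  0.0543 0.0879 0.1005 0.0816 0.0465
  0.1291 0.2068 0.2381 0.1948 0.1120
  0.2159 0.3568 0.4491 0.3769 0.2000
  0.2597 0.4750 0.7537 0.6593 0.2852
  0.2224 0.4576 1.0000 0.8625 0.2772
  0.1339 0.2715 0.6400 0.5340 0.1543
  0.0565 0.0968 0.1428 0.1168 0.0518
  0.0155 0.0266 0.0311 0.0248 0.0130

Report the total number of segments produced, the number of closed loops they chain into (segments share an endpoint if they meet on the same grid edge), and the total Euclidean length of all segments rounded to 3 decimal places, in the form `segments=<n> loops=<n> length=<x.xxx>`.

segments=10 loops=1 length=7.001

cell (4,1): code 0100 → (4.581,2.000)–(5.000,1.542)
cell (4,2): code 1100 → (4.882,3.000)–(4.581,2.000)
cell (4,3): code 1000 → (5.000,3.089)–(4.882,3.000)
cell (5,1): code 0110 → (5.000,1.542)–(6.000,1.310)
cell (5,3): code 1001 → (6.000,3.404)–(5.000,3.089)
cell (6,1): code 0110 → (6.000,1.310)–(7.000,1.962)
cell (6,2): code 1011 → (7.000,2.132)–(6.720,3.000)
cell (6,3): code 0001 → (6.720,3.000)–(6.000,3.404)
cell (7,1): code 0010 → (7.000,1.962)–(7.028,2.000)
cell (7,2): code 0001 → (7.028,2.000)–(7.000,2.132)
total: 10 segments, chained into 1 closed loop(s), length Σ = 7.001497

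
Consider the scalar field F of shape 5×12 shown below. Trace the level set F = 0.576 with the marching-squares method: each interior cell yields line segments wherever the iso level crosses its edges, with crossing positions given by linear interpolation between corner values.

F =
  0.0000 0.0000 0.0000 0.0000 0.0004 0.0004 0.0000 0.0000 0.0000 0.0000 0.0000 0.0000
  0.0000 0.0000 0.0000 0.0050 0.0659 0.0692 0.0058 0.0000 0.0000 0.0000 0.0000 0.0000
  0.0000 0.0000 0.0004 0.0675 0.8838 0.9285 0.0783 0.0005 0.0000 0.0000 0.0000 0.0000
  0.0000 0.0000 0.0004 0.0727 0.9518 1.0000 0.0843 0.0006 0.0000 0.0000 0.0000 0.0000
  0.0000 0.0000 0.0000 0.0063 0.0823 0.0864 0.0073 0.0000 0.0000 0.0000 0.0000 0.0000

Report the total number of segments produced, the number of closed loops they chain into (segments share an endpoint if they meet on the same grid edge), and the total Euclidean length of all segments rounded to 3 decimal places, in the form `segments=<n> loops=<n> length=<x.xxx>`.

segments=8 loops=1 length=6.383

cell (1,3): code 0100 → (1.624,4.000)–(2.000,3.623)
cell (1,4): code 1100 → (1.590,5.000)–(1.624,4.000)
cell (1,5): code 1000 → (2.000,5.415)–(1.590,5.000)
cell (2,3): code 0110 → (2.000,3.623)–(3.000,3.573)
cell (2,5): code 1001 → (3.000,5.463)–(2.000,5.415)
cell (3,3): code 0010 → (3.000,3.573)–(3.432,4.000)
cell (3,4): code 0011 → (3.432,4.000)–(3.464,5.000)
cell (3,5): code 0001 → (3.464,5.000)–(3.000,5.463)
total: 8 segments, chained into 1 closed loop(s), length Σ = 6.382985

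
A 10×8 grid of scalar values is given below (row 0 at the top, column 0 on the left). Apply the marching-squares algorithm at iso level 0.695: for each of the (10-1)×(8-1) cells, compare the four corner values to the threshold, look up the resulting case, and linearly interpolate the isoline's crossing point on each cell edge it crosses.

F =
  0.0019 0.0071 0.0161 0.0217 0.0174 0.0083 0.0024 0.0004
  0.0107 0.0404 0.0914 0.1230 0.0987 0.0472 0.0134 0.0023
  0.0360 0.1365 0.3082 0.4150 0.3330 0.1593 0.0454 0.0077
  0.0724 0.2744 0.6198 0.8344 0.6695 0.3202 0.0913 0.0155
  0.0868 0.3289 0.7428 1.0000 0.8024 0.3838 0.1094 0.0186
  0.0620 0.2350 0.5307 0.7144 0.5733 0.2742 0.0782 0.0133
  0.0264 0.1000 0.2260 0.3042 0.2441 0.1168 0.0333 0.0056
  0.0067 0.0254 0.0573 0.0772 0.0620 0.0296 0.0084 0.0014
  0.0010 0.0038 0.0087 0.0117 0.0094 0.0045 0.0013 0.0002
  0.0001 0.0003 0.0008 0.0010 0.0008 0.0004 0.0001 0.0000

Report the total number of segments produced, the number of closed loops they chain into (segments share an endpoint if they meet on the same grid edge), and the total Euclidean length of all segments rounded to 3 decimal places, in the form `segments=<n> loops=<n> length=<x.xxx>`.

cell (2,2): code 0100 → (2.668,3.000)–(3.000,2.350)
cell (2,3): code 1000 → (3.000,3.845)–(2.668,3.000)
cell (3,1): code 0100 → (3.611,2.000)–(4.000,1.885)
cell (3,2): code 1110 → (3.000,2.350)–(3.611,2.000)
cell (3,3): code 1101 → (3.192,4.000)–(3.000,3.845)
cell (3,4): code 1000 → (4.000,4.257)–(3.192,4.000)
cell (4,1): code 0010 → (4.000,1.885)–(4.225,2.000)
cell (4,2): code 0111 → (4.225,2.000)–(5.000,2.894)
cell (4,3): code 1011 → (5.000,3.137)–(4.469,4.000)
cell (4,4): code 0001 → (4.469,4.000)–(4.000,4.257)
cell (5,2): code 0010 → (5.000,2.894)–(5.047,3.000)
cell (5,3): code 0001 → (5.047,3.000)–(5.000,3.137)
total: 12 segments, chained into 1 closed loop(s), length Σ = 7.087381

segments=12 loops=1 length=7.087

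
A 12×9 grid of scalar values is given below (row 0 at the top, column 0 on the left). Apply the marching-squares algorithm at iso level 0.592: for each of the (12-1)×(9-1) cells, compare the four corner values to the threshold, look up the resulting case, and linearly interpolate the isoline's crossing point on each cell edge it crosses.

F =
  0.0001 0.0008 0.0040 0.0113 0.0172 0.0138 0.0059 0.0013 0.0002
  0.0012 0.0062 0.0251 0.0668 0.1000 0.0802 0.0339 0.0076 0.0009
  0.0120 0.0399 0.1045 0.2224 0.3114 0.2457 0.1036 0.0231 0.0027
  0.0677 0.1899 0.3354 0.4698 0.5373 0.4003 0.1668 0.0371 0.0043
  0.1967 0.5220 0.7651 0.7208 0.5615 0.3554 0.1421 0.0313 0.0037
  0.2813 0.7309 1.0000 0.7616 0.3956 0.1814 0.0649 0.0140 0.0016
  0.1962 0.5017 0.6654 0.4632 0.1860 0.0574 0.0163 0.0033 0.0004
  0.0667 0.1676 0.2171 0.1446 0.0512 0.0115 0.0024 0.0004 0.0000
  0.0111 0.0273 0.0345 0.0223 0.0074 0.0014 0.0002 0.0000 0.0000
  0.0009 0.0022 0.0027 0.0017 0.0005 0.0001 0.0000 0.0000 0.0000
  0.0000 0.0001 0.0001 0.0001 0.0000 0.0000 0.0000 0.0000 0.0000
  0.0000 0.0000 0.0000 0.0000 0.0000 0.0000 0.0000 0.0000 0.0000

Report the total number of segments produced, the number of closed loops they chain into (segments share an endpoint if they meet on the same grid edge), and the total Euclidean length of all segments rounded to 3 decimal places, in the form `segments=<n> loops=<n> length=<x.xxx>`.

segments=12 loops=1 length=8.751

cell (3,1): code 0100 → (3.597,2.000)–(4.000,1.288)
cell (3,2): code 1100 → (3.487,3.000)–(3.597,2.000)
cell (3,3): code 1000 → (4.000,3.809)–(3.487,3.000)
cell (4,0): code 0100 → (4.335,1.000)–(5.000,0.691)
cell (4,1): code 1110 → (4.000,1.288)–(4.335,1.000)
cell (4,3): code 1001 → (5.000,3.463)–(4.000,3.809)
cell (5,0): code 0010 → (5.000,0.691)–(5.606,1.000)
cell (5,1): code 0111 → (5.606,1.000)–(6.000,1.552)
cell (5,2): code 1011 → (6.000,2.363)–(5.568,3.000)
cell (5,3): code 0001 → (5.568,3.000)–(5.000,3.463)
cell (6,1): code 0010 → (6.000,1.552)–(6.164,2.000)
cell (6,2): code 0001 → (6.164,2.000)–(6.000,2.363)
total: 12 segments, chained into 1 closed loop(s), length Σ = 8.751121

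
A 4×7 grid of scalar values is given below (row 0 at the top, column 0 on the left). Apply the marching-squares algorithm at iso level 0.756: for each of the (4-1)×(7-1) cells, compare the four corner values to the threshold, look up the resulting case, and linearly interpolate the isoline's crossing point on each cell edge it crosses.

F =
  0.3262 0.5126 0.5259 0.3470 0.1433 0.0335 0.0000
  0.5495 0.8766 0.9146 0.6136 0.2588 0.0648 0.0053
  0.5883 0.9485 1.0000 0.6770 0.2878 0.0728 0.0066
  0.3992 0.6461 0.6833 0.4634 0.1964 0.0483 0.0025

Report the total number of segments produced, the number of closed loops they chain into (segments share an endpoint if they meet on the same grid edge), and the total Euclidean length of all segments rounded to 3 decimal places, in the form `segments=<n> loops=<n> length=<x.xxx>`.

cell (0,0): code 0100 → (0.669,1.000)–(1.000,0.631)
cell (0,1): code 1100 → (0.592,2.000)–(0.669,1.000)
cell (0,2): code 1000 → (1.000,2.527)–(0.592,2.000)
cell (1,0): code 0110 → (1.000,0.631)–(2.000,0.466)
cell (1,2): code 1001 → (2.000,2.755)–(1.000,2.527)
cell (2,0): code 0010 → (2.000,0.466)–(2.637,1.000)
cell (2,1): code 0011 → (2.637,1.000)–(2.770,2.000)
cell (2,2): code 0001 → (2.770,2.000)–(2.000,2.755)
total: 8 segments, chained into 1 closed loop(s), length Σ = 7.123554

segments=8 loops=1 length=7.124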